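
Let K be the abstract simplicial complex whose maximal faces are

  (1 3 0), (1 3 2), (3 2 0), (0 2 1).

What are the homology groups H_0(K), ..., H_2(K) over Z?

Order the vertices as 0 < 1 < 2 < 3. Listing each simplex with vertices in this order, K has dimension 2 with simplices:

  0-simplices (4): [0], [1], [2], [3]
  1-simplices (6): [0,1], [0,2], [0,3], [1,2], [1,3], [2,3]
  2-simplices (4): [0,1,2], [0,1,3], [0,2,3], [1,2,3]

giving chain groups C_0 ≅ Z^4, C_1 ≅ Z^6, C_2 ≅ Z^4.

Boundary ∂_1: C_1 → C_0 sends each edge [p,q] (with p < q) to q − p.
The resulting 4×6 matrix has rank 3, and its Smith normal form has invariant factors (1,1,1).

∂_2: C_2 → C_1 maps a triangle to the signed sum of its edges. For instance
  ∂[0,1,3] = [1,3] − [0,3] + [0,1],
  ∂[0,1,2] = [1,2] − [0,2] + [0,1].
As a 6×4 matrix over Z this has rank 3, with invariant factors (1,1,1).

From H_k ≅ ker(∂_k) / im(∂_{k+1}) we obtain:

  H_0: rank C_0 − rank ∂_1 = 4 − 3 = 1, and the invariant factors of ∂_1 are all 1, so H_0 ≅ Z.
  H_1: rank ker ∂_1 − rank ∂_2 = (6 − 3) − 3 = 0, and the invariant factors of ∂_2 are all 1, so H_1 ≅ 0.
  H_2: rank ker ∂_2 − rank ∂_3 = (4 − 3) − 0 = 1, and there is no ∂_3, so H_2 ≅ Z.

As a check, the Euler characteristic is 4 − 6 + 4 = 2, which agrees with 1 − 0 + 1 = 2.

H_0 = Z,  H_1 = 0,  H_2 = Z.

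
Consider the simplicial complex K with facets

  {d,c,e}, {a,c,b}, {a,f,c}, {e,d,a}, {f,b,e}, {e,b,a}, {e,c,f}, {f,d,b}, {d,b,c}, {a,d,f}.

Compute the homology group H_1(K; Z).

H_1 ≅ Z/2Z.

Order the vertices as a < b < c < d < e < f. Listing each simplex with vertices in this order, K has dimension 2 with simplices:

  0-simplices (6): a, b, c, d, e, f
  1-simplices (15): ab, ac, ad, ae, af, bc, bd, be, bf, cd, ce, cf, de, df, ef
  2-simplices (10): abc, abe, acf, ade, adf, bcd, bdf, bef, cde, cef

so the chain groups are C_0 ≅ Z^6, C_1 ≅ Z^15, C_2 ≅ Z^10.

Boundary ∂_1: C_1 → C_0 is given by ∂[p,q] = [q] − [p]. For instance
  ∂ef = f − e.
The 6×15 boundary matrix has rank 5 and Smith normal form diag(1,1,1,1,1).

The boundary map ∂_2: C_2 → C_1 maps a triangle to the signed sum of its edges. For instance
  ∂adf = df − af + ad,
  ∂cef = ef − cf + ce.
The 15×10 boundary matrix has rank 10 and Smith normal form diag(1,1,1,1,1,1,1,1,1,2).

Computing H_k = (kernel of ∂_k) / (image of ∂_{k+1}):

  H_1: rank ker ∂_1 − rank ∂_2 = (15 − 5) − 10 = 0, and ∂_2 has invariant factor 2 > 1, so H_1 = Z/2Z.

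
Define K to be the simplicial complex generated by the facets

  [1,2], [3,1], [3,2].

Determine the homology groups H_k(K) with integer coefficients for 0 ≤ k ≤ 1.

We work with the vertex ordering 1 < 2 < 3. The simplices of K, each written with vertices in increasing order, are:

  0-simplices (3): [1], [2], [3]
  1-simplices (3): [1,2], [1,3], [2,3]

so the chain groups are C_0 ≅ Z^3, C_1 ≅ Z^3.

∂_1: C_1 → C_0 sends each edge [p,q] (with p < q) to q − p.
This gives a 3×3 integer matrix of rank 2; reducing to Smith normal form yields diagonal entries (1,1).

Reading off H_k = ker ∂_k / im ∂_{k+1}:

  H_0: rank C_0 − rank ∂_1 = 3 − 2 = 1, and the invariant factors of ∂_1 are all 1, so H_0 = Z.
  H_1: rank ker ∂_1 − rank ∂_2 = (3 − 2) − 0 = 1, and there is no ∂_2, so H_1 = Z.

H_0 = Z,  H_1 = Z.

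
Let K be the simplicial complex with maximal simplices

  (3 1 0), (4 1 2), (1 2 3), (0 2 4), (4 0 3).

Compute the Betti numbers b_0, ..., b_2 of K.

b_0 = 1, b_1 = 1, b_2 = 0.

Fix the vertex order 0 < 1 < 2 < 3 < 4 and write every simplex with vertices in increasing order. Then dim K = 2 and the simplices of K are:

  0-simplices (5): [0], [1], [2], [3], [4]
  1-simplices (10): [0,1], [0,2], [0,3], [0,4], [1,2], [1,3], [1,4], [2,3], [2,4], [3,4]
  2-simplices (5): [0,1,3], [0,2,4], [0,3,4], [1,2,3], [1,2,4]

Hence C_0 ≅ Z^5, C_1 ≅ Z^10, C_2 ≅ Z^5.

Boundary ∂_1: C_1 → C_0 maps an edge to its endpoints' difference, ∂[p,q] = q − p. For instance
  ∂[0,2] = [2] − [0].
The 5×10 boundary matrix has rank 4 and Smith normal form diag(1,1,1,1).

∂_2: C_2 → C_1 sends each 2-simplex [p,q,r] to [q,r] − [p,r] + [p,q]. For instance
  ∂[1,2,3] = [2,3] − [1,3] + [1,2],
  ∂[1,2,4] = [2,4] − [1,4] + [1,2].
The resulting 10×5 matrix has rank 5, and its Smith normal form has invariant factors (1,1,1,1,1).

Reading off H_k = ker ∂_k / im ∂_{k+1}:

  H_0: rank C_0 − rank ∂_1 = 5 − 4 = 1, and the invariant factors of ∂_1 are all 1, so H_0 ≅ Z.
  H_1: rank ker ∂_1 − rank ∂_2 = (10 − 4) − 5 = 1, and the invariant factors of ∂_2 are all 1, so H_1 ≅ Z.
  H_2: rank ker ∂_2 − rank ∂_3 = (5 − 5) − 0 = 0, and there is no ∂_3, so H_2 ≅ 0.

(K is a triangulation of the Möbius band.)

Hence the Betti numbers are b_0 = 1, b_1 = 1, b_2 = 0.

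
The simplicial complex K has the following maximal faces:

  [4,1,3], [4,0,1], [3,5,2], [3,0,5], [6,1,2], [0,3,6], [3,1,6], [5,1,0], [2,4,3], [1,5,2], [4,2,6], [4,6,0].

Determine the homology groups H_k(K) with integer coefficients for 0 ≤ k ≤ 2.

Order the vertices as 0 < 1 < 2 < 3 < 4 < 5 < 6. Listing each simplex with vertices in this order, K has dimension 2 with simplices:

  0-simplices (7): [0], [1], [2], [3], [4], [5], [6]
  1-simplices (18): [0,1], [0,3], [0,4], [0,5], [0,6], [1,2], [1,3], [1,4], [1,5], [1,6], [2,3], [2,4], [2,5], [2,6], [3,4], [3,5], [3,6], [4,6]
  2-simplices (12): [0,1,4], [0,1,5], [0,3,5], [0,3,6], [0,4,6], [1,2,5], [1,2,6], [1,3,4], [1,3,6], [2,3,4], [2,3,5], [2,4,6]

giving chain groups C_0 ≅ Z^7, C_1 ≅ Z^18, C_2 ≅ Z^12.

∂_1: C_1 → C_0 maps an edge to its endpoints' difference, ∂[p,q] = q − p.
As a 7×18 matrix over Z this has rank 6, with invariant factors (1,1,1,1,1,1).

Boundary ∂_2: C_2 → C_1 acts by ∂[p,q,r] = [q,r] − [p,r] + [p,q]. For instance
  ∂[2,3,4] = [3,4] − [2,4] + [2,3],
  ∂[0,4,6] = [4,6] − [0,6] + [0,4].
As a 18×12 matrix over Z this has rank 12, with invariant factors (1,1,1,1,1,1,1,1,1,1,1,2).

Reading off H_k = ker ∂_k / im ∂_{k+1}:

  H_0: rank C_0 − rank ∂_1 = 7 − 6 = 1, and the invariant factors of ∂_1 are all 1, so H_0 = Z.
  H_1: rank ker ∂_1 − rank ∂_2 = (18 − 6) − 12 = 0, and ∂_2 has invariant factor 2 > 1, so H_1 = Z/2Z.
  H_2: rank ker ∂_2 − rank ∂_3 = (12 − 12) − 0 = 0, and there is no ∂_3, so H_2 = 0.

H_0 = Z,  H_1 = Z/2Z,  H_2 = 0.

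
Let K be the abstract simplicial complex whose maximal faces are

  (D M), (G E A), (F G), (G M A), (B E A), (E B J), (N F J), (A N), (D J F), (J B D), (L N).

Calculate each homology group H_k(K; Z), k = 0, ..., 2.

H_0 ≅ Z,  H_1 ≅ Z^3,  H_2 = 0.

Take the total order A < B < D < E < F < G < J < L < M < N on the vertex set. Then K (dimension 2) consists of the simplices:

  0-simplices (10): A, B, D, E, F, G, J, L, M, N
  1-simplices (19): AB, AE, AG, AM, AN, BD, BE, BJ, DF, DJ, DM, EG, EJ, FG, FJ, FN, GM, JN, LN
  2-simplices (7): ABE, AEG, AGM, BDJ, BEJ, DFJ, FJN

Hence C_0 ≅ Z^10, C_1 ≅ Z^19, C_2 ≅ Z^7.

Boundary ∂_1: C_1 → C_0 sends each edge [p,q] (with p < q) to q − p.
The resulting 10×19 matrix has rank 9, and its Smith normal form has invariant factors (1,1,1,1,1,1,1,1,1).

Boundary ∂_2: C_2 → C_1 acts by ∂[p,q,r] = [q,r] − [p,r] + [p,q]. For instance
  ∂BEJ = EJ − BJ + BE,
  ∂AEG = EG − AG + AE.
The resulting 19×7 matrix has rank 7, and its Smith normal form has invariant factors (1,1,1,1,1,1,1).

Reading off H_k = ker ∂_k / im ∂_{k+1}:

  H_0: rank C_0 − rank ∂_1 = 10 − 9 = 1, and the invariant factors of ∂_1 are all 1, so H_0 ≅ Z.
  H_1: rank ker ∂_1 − rank ∂_2 = (19 − 9) − 7 = 3, and the invariant factors of ∂_2 are all 1, so H_1 ≅ Z^3.
  H_2: rank ker ∂_2 − rank ∂_3 = (7 − 7) − 0 = 0, and there is no ∂_3, so H_2 ≅ 0.

As a check, the Euler characteristic is 10 − 19 + 7 = -2, which agrees with 1 − 3 + 0 = -2.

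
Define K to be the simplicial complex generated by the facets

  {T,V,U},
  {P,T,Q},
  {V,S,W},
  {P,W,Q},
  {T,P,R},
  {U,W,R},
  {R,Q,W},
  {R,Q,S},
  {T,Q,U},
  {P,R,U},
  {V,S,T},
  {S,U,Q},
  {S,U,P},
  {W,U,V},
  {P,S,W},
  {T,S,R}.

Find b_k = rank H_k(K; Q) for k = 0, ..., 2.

b_0 = 1, b_1 = 2, b_2 = 1.

Order the vertices as P < Q < R < S < T < U < V < W. Listing each simplex with vertices in this order, K has dimension 2 with simplices:

  0-simplices (8): P, Q, R, S, T, U, V, W
  1-simplices (24): PQ, PR, PS, PT, PU, PW, QR, QS, QT, QU, QW, RS, RT, RU, RW, ST, SU, SV, SW, TU, TV, UV, UW, VW
  2-simplices (16): PQT, PQW, PRT, PRU, PSU, PSW, QRS, QRW, QSU, QTU, RST, RUW, STV, SVW, TUV, UVW

giving chain groups C_0 ≅ Z^8, C_1 ≅ Z^24, C_2 ≅ Z^16.

Boundary ∂_1: C_1 → C_0 sends each edge [p,q] (with p < q) to q − p.
This gives a 8×24 integer matrix of rank 7; reducing to Smith normal form yields diagonal entries (1,1,1,1,1,1,1).

∂_2: C_2 → C_1 acts by ∂[p,q,r] = [q,r] − [p,r] + [p,q]. For instance
  ∂RST = ST − RT + RS,
  ∂QSU = SU − QU + QS.
As a 24×16 matrix over Z this has rank 15, with invariant factors (1,1,1,1,1,1,1,1,1,1,1,1,1,1,1).

Computing H_k = (kernel of ∂_k) / (image of ∂_{k+1}):

  H_0: rank C_0 − rank ∂_1 = 8 − 7 = 1, and the invariant factors of ∂_1 are all 1, so H_0 = Z.
  H_1: rank ker ∂_1 − rank ∂_2 = (24 − 7) − 15 = 2, and the invariant factors of ∂_2 are all 1, so H_1 = Z^2.
  H_2: rank ker ∂_2 − rank ∂_3 = (16 − 15) − 0 = 1, and there is no ∂_3, so H_2 = Z.

Hence the Betti numbers are b_0 = 1, b_1 = 2, b_2 = 1.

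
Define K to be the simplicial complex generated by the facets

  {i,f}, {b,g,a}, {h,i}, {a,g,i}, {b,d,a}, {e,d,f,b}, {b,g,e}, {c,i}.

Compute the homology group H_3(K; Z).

H_3 ≅ 0.

Fix the vertex order a < b < c < d < e < f < g < h < i and write every simplex with vertices in increasing order. Then dim K = 3 and the simplices of K are:

  0-simplices (9): a, b, c, d, e, f, g, h, i
  1-simplices (16): ab, ad, ag, ai, bd, be, bf, bg, ci, de, df, ef, eg, fi, gi, hi
  2-simplices (8): abd, abg, agi, bde, bdf, bef, beg, def
  3-simplices (1): bdef

giving chain groups C_0 ≅ Z^9, C_1 ≅ Z^16, C_2 ≅ Z^8, C_3 ≅ Z^1.

Boundary ∂_1: C_1 → C_0 sends each edge [p,q] (with p < q) to q − p. For instance
  ∂ab = b − a.
As a 9×16 matrix over Z this has rank 8, with invariant factors (1,1,1,1,1,1,1,1).

Boundary ∂_2: C_2 → C_1 sends each 2-simplex [p,q,r] to [q,r] − [p,r] + [p,q]. For instance
  ∂bdf = df − bf + bd,
  ∂abd = bd − ad + ab.
This gives a 16×8 integer matrix of rank 7; reducing to Smith normal form yields diagonal entries (1,1,1,1,1,1,1).

Boundary ∂_3: C_3 → C_2 sends each 3-simplex σ to the alternating sum Σ_i (−1)^i (σ with its i-th vertex removed). For instance
  ∂bdef = def − bef + bdf − bde.
As a 8×1 matrix over Z this has rank 1, with invariant factors (1).

From H_k ≅ ker(∂_k) / im(∂_{k+1}) we obtain:

  H_3: rank ker ∂_3 − rank ∂_4 = (1 − 1) − 0 = 0, and there is no ∂_4, so H_3 ≅ 0.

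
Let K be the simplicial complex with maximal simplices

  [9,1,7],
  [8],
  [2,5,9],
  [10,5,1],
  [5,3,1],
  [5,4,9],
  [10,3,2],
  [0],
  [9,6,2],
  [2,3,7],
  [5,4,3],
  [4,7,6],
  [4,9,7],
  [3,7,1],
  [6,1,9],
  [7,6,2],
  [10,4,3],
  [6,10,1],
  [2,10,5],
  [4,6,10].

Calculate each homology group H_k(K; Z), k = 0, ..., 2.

We work with the vertex ordering 0 < 1 < 2 < 3 < 4 < 5 < 6 < 7 < 8 < 9 < 10. The simplices of K, each written with vertices in increasing order, are:

  0-simplices (11): [0], [1], [2], [3], [4], [5], [6], [7], [8], [9], [10]
  1-simplices (27): (27 of them)
  2-simplices (18): (18 of them)

giving chain groups C_0 ≅ Z^11, C_1 ≅ Z^27, C_2 ≅ Z^18.

Boundary ∂_1: C_1 → C_0 sends each edge [p,q] (with p < q) to q − p.
The 11×27 boundary matrix has rank 8 and Smith normal form diag(1,1,1,1,1,1,1,1).

∂_2: C_2 → C_1 maps a triangle to the signed sum of its edges. For instance
  ∂[2,5,9] = [5,9] − [2,9] + [2,5],
  ∂[1,3,5] = [3,5] − [1,5] + [1,3].
The 27×18 boundary matrix has rank 18 and Smith normal form diag(1,1,1,1,1,1,1,1,1,1,1,1,1,1,1,1,1,2).

Computing H_k = (kernel of ∂_k) / (image of ∂_{k+1}):

  H_0: rank C_0 − rank ∂_1 = 11 − 8 = 3, and the invariant factors of ∂_1 are all 1, so H_0 = Z^3.
  H_1: rank ker ∂_1 − rank ∂_2 = (27 − 8) − 18 = 1, and ∂_2 has invariant factor 2 > 1, so H_1 = Z ⊕ Z/2.
  H_2: rank ker ∂_2 − rank ∂_3 = (18 − 18) − 0 = 0, and there is no ∂_3, so H_2 = 0.

H_0 = Z^3,  H_1 = Z ⊕ Z/2,  H_2 = 0.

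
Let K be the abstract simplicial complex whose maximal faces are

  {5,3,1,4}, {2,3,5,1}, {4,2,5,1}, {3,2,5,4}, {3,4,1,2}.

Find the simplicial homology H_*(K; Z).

K has 5 vertices, 10 edges, 10 triangles, 5 3-simplices.
rank ∂_0 = 0, rank ∂_1 = 4 ⇒ b_0 = 5 − 0 − 4 = 1; all invariant factors of ∂_1 are 1 so no torsion. So H_0 ≅ Z.
rank ∂_1 = 4, rank ∂_2 = 6 ⇒ b_1 = 10 − 4 − 6 = 0; all invariant factors of ∂_2 are 1 so no torsion. So H_1 ≅ 0.
rank ∂_2 = 6, rank ∂_3 = 4 ⇒ b_2 = 10 − 6 − 4 = 0; all invariant factors of ∂_3 are 1 so no torsion. So H_2 ≅ 0.
rank ∂_3 = 4, rank ∂_4 = 0 ⇒ b_3 = 5 − 4 − 0 = 1. So H_3 ≅ Z.

H_0 ≅ Z,  H_1 = 0,  H_2 = 0,  H_3 ≅ Z.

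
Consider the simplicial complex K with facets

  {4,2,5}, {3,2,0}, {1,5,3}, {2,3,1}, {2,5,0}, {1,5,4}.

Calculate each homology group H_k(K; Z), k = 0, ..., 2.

Order the vertices as 0 < 1 < 2 < 3 < 4 < 5. Listing each simplex with vertices in this order, K has dimension 2 with simplices:

  0-simplices (6): [0], [1], [2], [3], [4], [5]
  1-simplices (12): [0,2], [0,3], [0,5], [1,2], [1,3], [1,4], [1,5], [2,3], [2,4], [2,5], [3,5], [4,5]
  2-simplices (6): [0,2,3], [0,2,5], [1,2,3], [1,3,5], [1,4,5], [2,4,5]

giving chain groups C_0 ≅ Z^6, C_1 ≅ Z^12, C_2 ≅ Z^6.

∂_1: C_1 → C_0 is given by ∂[p,q] = [q] − [p]. For instance
  ∂[1,4] = [4] − [1].
This gives a 6×12 integer matrix of rank 5; reducing to Smith normal form yields diagonal entries (1,1,1,1,1).

The boundary map ∂_2: C_2 → C_1 acts by ∂[p,q,r] = [q,r] − [p,r] + [p,q]. For instance
  ∂[0,2,5] = [2,5] − [0,5] + [0,2],
  ∂[2,4,5] = [4,5] − [2,5] + [2,4].
This gives a 12×6 integer matrix of rank 6; reducing to Smith normal form yields diagonal entries (1,1,1,1,1,1).

From H_k ≅ ker(∂_k) / im(∂_{k+1}) we obtain:

  H_0: rank C_0 − rank ∂_1 = 6 − 5 = 1, and the invariant factors of ∂_1 are all 1, so H_0 ≅ Z.
  H_1: rank ker ∂_1 − rank ∂_2 = (12 − 5) − 6 = 1, and the invariant factors of ∂_2 are all 1, so H_1 ≅ Z.
  H_2: rank ker ∂_2 − rank ∂_3 = (6 − 6) − 0 = 0, and there is no ∂_3, so H_2 ≅ 0.

As a check, the Euler characteristic is 6 − 12 + 6 = 0, which agrees with 1 − 1 + 0 = 0.
(K is a triangulation of the cylinder S^1 x I.)

H_0 ≅ Z,  H_1 ≅ Z,  H_2 = 0.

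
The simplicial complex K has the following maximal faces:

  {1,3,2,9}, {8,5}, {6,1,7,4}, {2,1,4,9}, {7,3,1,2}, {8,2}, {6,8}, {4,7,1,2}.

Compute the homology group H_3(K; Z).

H_3 = 0.

We work with the vertex ordering 1 < 2 < 3 < 4 < 5 < 6 < 7 < 8 < 9. The simplices of K, each written with vertices in increasing order, are:

  0-simplices (9): [1], [2], [3], [4], [5], [6], [7], [8], [9]
  1-simplices (19): [1,2], [1,3], [1,4], [1,6], [1,7], [1,9], [2,3], [2,4], [2,7], [2,8], [2,9], [3,7], [3,9], [4,6], [4,7], [4,9], [5,8], [6,7], [6,8]
  2-simplices (15): [1,2,3], [1,2,4], [1,2,7], [1,2,9], [1,3,7], [1,3,9], [1,4,6], [1,4,7], [1,4,9], [1,6,7], [2,3,7], [2,3,9], [2,4,7], [2,4,9], [4,6,7]
  3-simplices (5): [1,2,3,7], [1,2,3,9], [1,2,4,7], [1,2,4,9], [1,4,6,7]

giving chain groups C_0 ≅ Z^9, C_1 ≅ Z^19, C_2 ≅ Z^15, C_3 ≅ Z^5.

The boundary map ∂_1: C_1 → C_0 is given by ∂[p,q] = [q] − [p]. For instance
  ∂[1,2] = [2] − [1].
As a 9×19 matrix over Z this has rank 8, with invariant factors (1,1,1,1,1,1,1,1).

∂_2: C_2 → C_1 acts by ∂[p,q,r] = [q,r] − [p,r] + [p,q]. For instance
  ∂[1,3,7] = [3,7] − [1,7] + [1,3],
  ∂[1,6,7] = [6,7] − [1,7] + [1,6].
As a 19×15 matrix over Z this has rank 10, with invariant factors (1,1,1,1,1,1,1,1,1,1).

∂_3: C_3 → C_2 sends each 3-simplex σ to the alternating sum Σ_i (−1)^i (σ with its i-th vertex removed). For instance
  ∂[1,2,4,7] = [2,4,7] − [1,4,7] + [1,2,7] − [1,2,4],
  ∂[1,4,6,7] = [4,6,7] − [1,6,7] + [1,4,7] − [1,4,6].
The 15×5 boundary matrix has rank 5 and Smith normal form diag(1,1,1,1,1).

From H_k ≅ ker(∂_k) / im(∂_{k+1}) we obtain:

  H_3: rank ker ∂_3 − rank ∂_4 = (5 − 5) − 0 = 0, and there is no ∂_4, so H_3 = 0.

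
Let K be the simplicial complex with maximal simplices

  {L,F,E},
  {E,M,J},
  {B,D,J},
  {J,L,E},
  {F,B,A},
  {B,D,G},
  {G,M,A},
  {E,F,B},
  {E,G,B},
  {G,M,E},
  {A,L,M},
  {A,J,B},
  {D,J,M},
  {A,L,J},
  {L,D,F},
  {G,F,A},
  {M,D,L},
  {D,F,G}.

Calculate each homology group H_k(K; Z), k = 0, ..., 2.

Fix the vertex order A < B < D < E < F < G < J < L < M and write every simplex with vertices in increasing order. Then dim K = 2 and the simplices of K are:

  0-simplices (9): A, B, D, E, F, G, J, L, M
  1-simplices (27): AB, AF, AG, AJ, AL, AM, BD, BE, BF, BG, BJ, DF, DG, DJ, DL, DM, EF, EG, EJ, EL, EM, FG, FL, GM, JL, JM, LM
  2-simplices (18): ABF, ABJ, AFG, AGM, AJL, ALM, BDG, BDJ, BEF, BEG, DFG, DFL, DJM, DLM, EFL, EGM, EJL, EJM

so the chain groups are C_0 ≅ Z^9, C_1 ≅ Z^27, C_2 ≅ Z^18.

∂_1: C_1 → C_0 sends each edge [p,q] (with p < q) to q − p.
As a 9×27 matrix over Z this has rank 8, with invariant factors (1,1,1,1,1,1,1,1).

∂_2: C_2 → C_1 acts by ∂[p,q,r] = [q,r] − [p,r] + [p,q]. For instance
  ∂AFG = FG − AG + AF,
  ∂DFG = FG − DG + DF.
The 27×18 boundary matrix has rank 18 and Smith normal form diag(1,1,1,1,1,1,1,1,1,1,1,1,1,1,1,1,1,2).

Reading off H_k = ker ∂_k / im ∂_{k+1}:

  H_0: rank C_0 − rank ∂_1 = 9 − 8 = 1, and the invariant factors of ∂_1 are all 1, so H_0 = Z.
  H_1: rank ker ∂_1 − rank ∂_2 = (27 − 8) − 18 = 1, and ∂_2 has invariant factor 2 > 1, so H_1 = Z ⊕ Z/2Z.
  H_2: rank ker ∂_2 − rank ∂_3 = (18 − 18) − 0 = 0, and there is no ∂_3, so H_2 = 0.

(K is a triangulation of the Klein bottle.)

H_0 ≅ Z,  H_1 ≅ Z ⊕ Z/2Z,  H_2 = 0.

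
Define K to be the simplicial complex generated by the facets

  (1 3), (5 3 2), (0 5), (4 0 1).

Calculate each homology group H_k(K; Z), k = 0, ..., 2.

Take the total order 0 < 1 < 2 < 3 < 4 < 5 on the vertex set. Then K (dimension 2) consists of the simplices:

  0-simplices (6): [0], [1], [2], [3], [4], [5]
  1-simplices (8): [0,1], [0,4], [0,5], [1,3], [1,4], [2,3], [2,5], [3,5]
  2-simplices (2): [0,1,4], [2,3,5]

Hence C_0 ≅ Z^6, C_1 ≅ Z^8, C_2 ≅ Z^2.

Boundary ∂_1: C_1 → C_0 is given by ∂[p,q] = [q] − [p]. For instance
  ∂[0,5] = [5] − [0].
This gives a 6×8 integer matrix of rank 5; reducing to Smith normal form yields diagonal entries (1,1,1,1,1).

The boundary map ∂_2: C_2 → C_1 acts by ∂[p,q,r] = [q,r] − [p,r] + [p,q]. For instance
  ∂[2,3,5] = [3,5] − [2,5] + [2,3],
  ∂[0,1,4] = [1,4] − [0,4] + [0,1].
The 8×2 boundary matrix has rank 2 and Smith normal form diag(1,1).

Now H_k = ker ∂_k / im ∂_{k+1}, so:

  H_0: rank C_0 − rank ∂_1 = 6 − 5 = 1, and the invariant factors of ∂_1 are all 1, so H_0 = Z.
  H_1: rank ker ∂_1 − rank ∂_2 = (8 − 5) − 2 = 1, and the invariant factors of ∂_2 are all 1, so H_1 = Z.
  H_2: rank ker ∂_2 − rank ∂_3 = (2 − 2) − 0 = 0, and there is no ∂_3, so H_2 = 0.

H_0 = Z,  H_1 = Z,  H_2 = 0.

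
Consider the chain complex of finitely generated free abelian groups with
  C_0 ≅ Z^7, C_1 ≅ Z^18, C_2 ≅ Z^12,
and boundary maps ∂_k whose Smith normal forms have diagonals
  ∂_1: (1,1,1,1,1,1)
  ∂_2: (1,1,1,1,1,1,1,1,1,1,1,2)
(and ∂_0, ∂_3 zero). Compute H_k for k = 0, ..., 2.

H_0: b_0 = 7 − 0 − 6 = 1; torsion from ∂_1 factors > 1: none. So H_0 = Z.
H_1: b_1 = 18 − 6 − 12 = 0; torsion from ∂_2 factors > 1: [2]. So H_1 = Z/2.
H_2: b_2 = 12 − 12 − 0 = 0; torsion from ∂_3 factors > 1: none. So H_2 = 0.

H_0 = Z,  H_1 = Z/2,  H_2 = 0.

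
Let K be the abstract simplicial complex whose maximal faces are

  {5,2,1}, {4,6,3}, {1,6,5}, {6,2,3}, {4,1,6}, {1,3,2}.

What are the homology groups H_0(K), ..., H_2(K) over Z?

H_0 = Z,  H_1 = Z,  H_2 = 0.

Order the vertices as 1 < 2 < 3 < 4 < 5 < 6. Listing each simplex with vertices in this order, K has dimension 2 with simplices:

  0-simplices (6): [1], [2], [3], [4], [5], [6]
  1-simplices (12): [1,2], [1,3], [1,4], [1,5], [1,6], [2,3], [2,5], [2,6], [3,4], [3,6], [4,6], [5,6]
  2-simplices (6): [1,2,3], [1,2,5], [1,4,6], [1,5,6], [2,3,6], [3,4,6]

so the chain groups are C_0 ≅ Z^6, C_1 ≅ Z^12, C_2 ≅ Z^6.

Boundary ∂_1: C_1 → C_0 maps an edge to its endpoints' difference, ∂[p,q] = q − p. For instance
  ∂[1,3] = [3] − [1].
This gives a 6×12 integer matrix of rank 5; reducing to Smith normal form yields diagonal entries (1,1,1,1,1).

∂_2: C_2 → C_1 maps a triangle to the signed sum of its edges. For instance
  ∂[1,2,5] = [2,5] − [1,5] + [1,2],
  ∂[2,3,6] = [3,6] − [2,6] + [2,3].
The resulting 12×6 matrix has rank 6, and its Smith normal form has invariant factors (1,1,1,1,1,1).

Now H_k = ker ∂_k / im ∂_{k+1}, so:

  H_0: rank C_0 − rank ∂_1 = 6 − 5 = 1, and the invariant factors of ∂_1 are all 1, so H_0 ≅ Z.
  H_1: rank ker ∂_1 − rank ∂_2 = (12 − 5) − 6 = 1, and the invariant factors of ∂_2 are all 1, so H_1 ≅ Z.
  H_2: rank ker ∂_2 − rank ∂_3 = (6 − 6) − 0 = 0, and there is no ∂_3, so H_2 ≅ 0.

As a check, the Euler characteristic is 6 − 12 + 6 = 0, which agrees with 1 − 1 + 0 = 0.
(K is a triangulation of the cylinder S^1 x I.)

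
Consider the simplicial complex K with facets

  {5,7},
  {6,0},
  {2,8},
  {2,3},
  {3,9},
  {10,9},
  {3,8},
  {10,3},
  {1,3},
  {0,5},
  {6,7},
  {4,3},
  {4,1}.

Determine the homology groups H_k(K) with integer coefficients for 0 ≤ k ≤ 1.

We work with the vertex ordering 0 < 1 < 2 < 3 < 4 < 5 < 6 < 7 < 8 < 9 < 10. The simplices of K, each written with vertices in increasing order, are:

  0-simplices (11): [0], [1], [2], [3], [4], [5], [6], [7], [8], [9], [10]
  1-simplices (13): [0,5], [0,6], [1,3], [1,4], [2,3], [2,8], [3,4], [3,8], [3,9], [3,10], [5,7], [6,7], [9,10]

giving chain groups C_0 ≅ Z^11, C_1 ≅ Z^13.

Boundary ∂_1: C_1 → C_0 sends each edge [p,q] (with p < q) to q − p. For instance
  ∂[0,6] = [6] − [0].
As a 11×13 matrix over Z this has rank 9, with invariant factors (1,1,1,1,1,1,1,1,1).

Reading off H_k = ker ∂_k / im ∂_{k+1}:

  H_0: rank C_0 − rank ∂_1 = 11 − 9 = 2, and the invariant factors of ∂_1 are all 1, so H_0 ≅ Z^2.
  H_1: rank ker ∂_1 − rank ∂_2 = (13 − 9) − 0 = 4, and there is no ∂_2, so H_1 ≅ Z^4.

H_0 ≅ Z^2,  H_1 ≅ Z^4.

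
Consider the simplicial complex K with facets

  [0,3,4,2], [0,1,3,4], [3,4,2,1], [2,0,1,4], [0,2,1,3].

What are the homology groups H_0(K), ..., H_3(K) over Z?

H_0 = Z,  H_1 = 0,  H_2 = 0,  H_3 = Z.

K has 5 vertices, 10 edges, 10 triangles, 5 3-simplices.
rank ∂_0 = 0, rank ∂_1 = 4 ⇒ b_0 = 5 − 0 − 4 = 1; all invariant factors of ∂_1 are 1 so no torsion. So H_0 = Z.
rank ∂_1 = 4, rank ∂_2 = 6 ⇒ b_1 = 10 − 4 − 6 = 0; all invariant factors of ∂_2 are 1 so no torsion. So H_1 = 0.
rank ∂_2 = 6, rank ∂_3 = 4 ⇒ b_2 = 10 − 6 − 4 = 0; all invariant factors of ∂_3 are 1 so no torsion. So H_2 = 0.
rank ∂_3 = 4, rank ∂_4 = 0 ⇒ b_3 = 5 − 4 − 0 = 1. So H_3 = Z.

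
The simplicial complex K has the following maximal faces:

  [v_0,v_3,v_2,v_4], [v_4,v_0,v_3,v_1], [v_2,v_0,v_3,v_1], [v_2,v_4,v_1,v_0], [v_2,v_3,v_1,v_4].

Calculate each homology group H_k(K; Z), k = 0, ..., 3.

K has 5 vertices, 10 edges, 10 triangles, 5 3-simplices.
rank ∂_0 = 0, rank ∂_1 = 4 ⇒ b_0 = 5 − 0 − 4 = 1; all invariant factors of ∂_1 are 1 so no torsion. So H_0 ≅ Z.
rank ∂_1 = 4, rank ∂_2 = 6 ⇒ b_1 = 10 − 4 − 6 = 0; all invariant factors of ∂_2 are 1 so no torsion. So H_1 ≅ 0.
rank ∂_2 = 6, rank ∂_3 = 4 ⇒ b_2 = 10 − 6 − 4 = 0; all invariant factors of ∂_3 are 1 so no torsion. So H_2 ≅ 0.
rank ∂_3 = 4, rank ∂_4 = 0 ⇒ b_3 = 5 − 4 − 0 = 1. So H_3 ≅ Z.

H_0 = Z,  H_1 = 0,  H_2 = 0,  H_3 = Z.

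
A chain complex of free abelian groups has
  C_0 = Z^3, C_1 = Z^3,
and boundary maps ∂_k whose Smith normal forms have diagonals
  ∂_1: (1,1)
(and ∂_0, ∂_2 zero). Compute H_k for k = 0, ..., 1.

H_0 ≅ Z,  H_1 ≅ Z.

H_0: b_0 = 3 − 0 − 2 = 1; torsion from ∂_1 factors > 1: none. So H_0 ≅ Z.
H_1: b_1 = 3 − 2 − 0 = 1; torsion from ∂_2 factors > 1: none. So H_1 ≅ Z.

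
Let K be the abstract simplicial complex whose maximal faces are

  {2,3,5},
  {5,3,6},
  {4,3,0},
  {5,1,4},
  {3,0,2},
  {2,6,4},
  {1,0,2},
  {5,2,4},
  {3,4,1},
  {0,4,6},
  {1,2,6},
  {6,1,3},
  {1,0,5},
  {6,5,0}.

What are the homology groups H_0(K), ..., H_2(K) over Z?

H_0 ≅ Z,  H_1 ≅ Z^2,  H_2 ≅ Z.

Take the total order 0 < 1 < 2 < 3 < 4 < 5 < 6 on the vertex set. Then K (dimension 2) consists of the simplices:

  0-simplices (7): [0], [1], [2], [3], [4], [5], [6]
  1-simplices (21): [0,1], [0,2], [0,3], [0,4], [0,5], [0,6], [1,2], [1,3], [1,4], [1,5], [1,6], [2,3], [2,4], [2,5], [2,6], [3,4], [3,5], [3,6], [4,5], [4,6], [5,6]
  2-simplices (14): [0,1,2], [0,1,5], [0,2,3], [0,3,4], [0,4,6], [0,5,6], [1,2,6], [1,3,4], [1,3,6], [1,4,5], [2,3,5], [2,4,5], [2,4,6], [3,5,6]

so the chain groups are C_0 ≅ Z^7, C_1 ≅ Z^21, C_2 ≅ Z^14.

The boundary map ∂_1: C_1 → C_0 maps an edge to its endpoints' difference, ∂[p,q] = q − p. For instance
  ∂[0,1] = [1] − [0].
As a 7×21 matrix over Z this has rank 6, with invariant factors (1,1,1,1,1,1).

Boundary ∂_2: C_2 → C_1 maps a triangle to the signed sum of its edges. For instance
  ∂[2,3,5] = [3,5] − [2,5] + [2,3],
  ∂[3,5,6] = [5,6] − [3,6] + [3,5].
This gives a 21×14 integer matrix of rank 13; reducing to Smith normal form yields diagonal entries (1,1,1,1,1,1,1,1,1,1,1,1,1).

Reading off H_k = ker ∂_k / im ∂_{k+1}:

  H_0: rank C_0 − rank ∂_1 = 7 − 6 = 1, and the invariant factors of ∂_1 are all 1, so H_0 ≅ Z.
  H_1: rank ker ∂_1 − rank ∂_2 = (21 − 6) − 13 = 2, and the invariant factors of ∂_2 are all 1, so H_1 ≅ Z^2.
  H_2: rank ker ∂_2 − rank ∂_3 = (14 − 13) − 0 = 1, and there is no ∂_3, so H_2 ≅ Z.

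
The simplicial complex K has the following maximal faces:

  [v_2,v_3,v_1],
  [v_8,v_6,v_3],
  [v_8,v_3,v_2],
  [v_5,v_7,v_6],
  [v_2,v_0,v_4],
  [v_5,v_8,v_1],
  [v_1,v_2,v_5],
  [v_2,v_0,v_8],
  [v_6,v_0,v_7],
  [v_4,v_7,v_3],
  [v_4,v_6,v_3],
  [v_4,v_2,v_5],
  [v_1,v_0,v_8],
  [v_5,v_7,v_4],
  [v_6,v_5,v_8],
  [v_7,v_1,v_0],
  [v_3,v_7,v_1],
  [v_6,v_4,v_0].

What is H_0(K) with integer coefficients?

Order the vertices as v_0 < v_1 < v_2 < v_3 < v_4 < v_5 < v_6 < v_7 < v_8. Listing each simplex with vertices in this order, K has dimension 2 with simplices:

  0-simplices (9): [v_0], [v_1], [v_2], [v_3], [v_4], [v_5], [v_6], [v_7], [v_8]
  1-simplices (27): (27 of them)
  2-simplices (18): (18 of them)

giving chain groups C_0 ≅ Z^9, C_1 ≅ Z^27, C_2 ≅ Z^18.

Boundary ∂_1: C_1 → C_0 sends each edge [p,q] (with p < q) to q − p.
The resulting 9×27 matrix has rank 8, and its Smith normal form has invariant factors (1,1,1,1,1,1,1,1).

The boundary map ∂_2: C_2 → C_1 maps a triangle to the signed sum of its edges. For instance
  ∂[v_0,v_2,v_8] = [v_2,v_8] − [v_0,v_8] + [v_0,v_2],
  ∂[v_0,v_1,v_8] = [v_1,v_8] − [v_0,v_8] + [v_0,v_1].
This gives a 27×18 integer matrix of rank 18; reducing to Smith normal form yields diagonal entries (1,1,1,1,1,1,1,1,1,1,1,1,1,1,1,1,1,2).

Reading off H_k = ker ∂_k / im ∂_{k+1}:

  H_0: rank C_0 − rank ∂_1 = 9 − 8 = 1, and the invariant factors of ∂_1 are all 1, so H_0 = Z.

H_0 = Z.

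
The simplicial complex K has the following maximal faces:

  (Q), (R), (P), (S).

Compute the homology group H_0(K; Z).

H_0 = Z^4.

Take the total order P < Q < R < S on the vertex set. Then K (dimension 0) consists of the simplices:

  0-simplices (4): P, Q, R, S

Hence C_0 ≅ Z^4.

Reading off H_k = ker ∂_k / im ∂_{k+1}:

  H_0: rank C_0 − rank ∂_1 = 4 − 0 = 4, and there is no ∂_1, so H_0 = Z^4.

(K is a triangulation of a set of 4 points.)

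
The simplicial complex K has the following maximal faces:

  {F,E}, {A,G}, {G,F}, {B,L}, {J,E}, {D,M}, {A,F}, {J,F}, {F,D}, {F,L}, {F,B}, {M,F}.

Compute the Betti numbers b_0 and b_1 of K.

Take the total order A < B < D < E < F < G < J < L < M on the vertex set. Then K (dimension 1) consists of the simplices:

  0-simplices (9): A, B, D, E, F, G, J, L, M
  1-simplices (12): AF, AG, BF, BL, DF, DM, EF, EJ, FG, FJ, FL, FM

giving chain groups C_0 ≅ Z^9, C_1 ≅ Z^12.

Boundary ∂_1: C_1 → C_0 sends each edge [p,q] (with p < q) to q − p. For instance
  ∂FJ = J − F.
This gives a 9×12 integer matrix of rank 8; reducing to Smith normal form yields diagonal entries (1,1,1,1,1,1,1,1).

Computing H_k = (kernel of ∂_k) / (image of ∂_{k+1}):

  H_0: rank C_0 − rank ∂_1 = 9 − 8 = 1, and the invariant factors of ∂_1 are all 1, so H_0 = Z.
  H_1: rank ker ∂_1 − rank ∂_2 = (12 − 8) − 0 = 4, and there is no ∂_2, so H_1 = Z^4.

Hence the Betti numbers are b_0 = 1, b_1 = 4.

b_0 = 1, b_1 = 4.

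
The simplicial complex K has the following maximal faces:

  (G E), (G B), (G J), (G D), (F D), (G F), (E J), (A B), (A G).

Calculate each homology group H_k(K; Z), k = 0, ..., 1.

We work with the vertex ordering A < B < D < E < F < G < J. The simplices of K, each written with vertices in increasing order, are:

  0-simplices (7): A, B, D, E, F, G, J
  1-simplices (9): AB, AG, BG, DF, DG, EG, EJ, FG, GJ

so the chain groups are C_0 ≅ Z^7, C_1 ≅ Z^9.

∂_1: C_1 → C_0 is given by ∂[p,q] = [q] − [p].
This gives a 7×9 integer matrix of rank 6; reducing to Smith normal form yields diagonal entries (1,1,1,1,1,1).

Computing H_k = (kernel of ∂_k) / (image of ∂_{k+1}):

  H_0: rank C_0 − rank ∂_1 = 7 − 6 = 1, and the invariant factors of ∂_1 are all 1, so H_0 ≅ Z.
  H_1: rank ker ∂_1 − rank ∂_2 = (9 − 6) − 0 = 3, and there is no ∂_2, so H_1 ≅ Z^3.

H_0 ≅ Z,  H_1 ≅ Z^3.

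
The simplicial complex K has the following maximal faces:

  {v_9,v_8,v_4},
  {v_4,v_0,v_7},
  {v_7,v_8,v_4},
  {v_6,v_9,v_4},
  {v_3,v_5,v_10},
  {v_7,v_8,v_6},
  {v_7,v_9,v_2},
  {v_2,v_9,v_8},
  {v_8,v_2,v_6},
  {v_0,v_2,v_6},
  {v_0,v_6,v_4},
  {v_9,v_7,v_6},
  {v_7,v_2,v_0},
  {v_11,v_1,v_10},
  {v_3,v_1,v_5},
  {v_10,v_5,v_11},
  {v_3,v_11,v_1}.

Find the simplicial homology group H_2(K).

H_2 ≅ 0.

Fix the vertex order v_0 < v_1 < v_2 < v_3 < v_4 < v_5 < v_6 < v_7 < v_8 < v_9 < v_10 < v_11 and write every simplex with vertices in increasing order. Then dim K = 2 and the simplices of K are:

  0-simplices (12): [v_0], [v_1], [v_2], [v_3], [v_4], [v_5], [v_6], [v_7], [v_8], [v_9], [v_10], [v_11]
  1-simplices (28): (28 of them)
  2-simplices (17): (17 of them)

giving chain groups C_0 ≅ Z^12, C_1 ≅ Z^28, C_2 ≅ Z^17.

∂_1: C_1 → C_0 is given by ∂[p,q] = [q] − [p].
The 12×28 boundary matrix has rank 10 and Smith normal form diag(1,1,1,1,1,1,1,1,1,1).

Boundary ∂_2: C_2 → C_1 maps a triangle to the signed sum of its edges. For instance
  ∂[v_0,v_4,v_7] = [v_4,v_7] − [v_0,v_7] + [v_0,v_4],
  ∂[v_5,v_10,v_11] = [v_10,v_11] − [v_5,v_11] + [v_5,v_10].
The 28×17 boundary matrix has rank 17 and Smith normal form diag(1,1,1,1,1,1,1,1,1,1,1,1,1,1,1,1,2).

Computing H_k = (kernel of ∂_k) / (image of ∂_{k+1}):

  H_2: rank ker ∂_2 − rank ∂_3 = (17 − 17) − 0 = 0, and there is no ∂_3, so H_2 ≅ 0.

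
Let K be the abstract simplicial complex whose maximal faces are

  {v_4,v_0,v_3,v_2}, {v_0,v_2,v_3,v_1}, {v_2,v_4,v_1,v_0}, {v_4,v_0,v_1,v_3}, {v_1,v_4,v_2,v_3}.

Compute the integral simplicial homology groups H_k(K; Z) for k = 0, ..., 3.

H_0 ≅ Z,  H_1 = 0,  H_2 = 0,  H_3 ≅ Z.

Fix the vertex order v_0 < v_1 < v_2 < v_3 < v_4 and write every simplex with vertices in increasing order. Then dim K = 3 and the simplices of K are:

  0-simplices (5): [v_0], [v_1], [v_2], [v_3], [v_4]
  1-simplices (10): [v_0,v_1], [v_0,v_2], [v_0,v_3], [v_0,v_4], [v_1,v_2], [v_1,v_3], [v_1,v_4], [v_2,v_3], [v_2,v_4], [v_3,v_4]
  2-simplices (10): [v_0,v_1,v_2], [v_0,v_1,v_3], [v_0,v_1,v_4], [v_0,v_2,v_3], [v_0,v_2,v_4], [v_0,v_3,v_4], [v_1,v_2,v_3], [v_1,v_2,v_4], [v_1,v_3,v_4], [v_2,v_3,v_4]
  3-simplices (5): [v_0,v_1,v_2,v_3], [v_0,v_1,v_2,v_4], [v_0,v_1,v_3,v_4], [v_0,v_2,v_3,v_4], [v_1,v_2,v_3,v_4]

Hence C_0 ≅ Z^5, C_1 ≅ Z^10, C_2 ≅ Z^10, C_3 ≅ Z^5.

The boundary map ∂_1: C_1 → C_0 sends each edge [p,q] (with p < q) to q − p.
This gives a 5×10 integer matrix of rank 4; reducing to Smith normal form yields diagonal entries (1,1,1,1).

The boundary map ∂_2: C_2 → C_1 sends each 2-simplex [p,q,r] to [q,r] − [p,r] + [p,q]. For instance
  ∂[v_0,v_1,v_3] = [v_1,v_3] − [v_0,v_3] + [v_0,v_1],
  ∂[v_0,v_3,v_4] = [v_3,v_4] − [v_0,v_4] + [v_0,v_3].
The resulting 10×10 matrix has rank 6, and its Smith normal form has invariant factors (1,1,1,1,1,1).

Boundary ∂_3: C_3 → C_2 sends each 3-simplex σ to the alternating sum Σ_i (−1)^i (σ with its i-th vertex removed). For instance
  ∂[v_0,v_1,v_2,v_3] = [v_1,v_2,v_3] − [v_0,v_2,v_3] + [v_0,v_1,v_3] − [v_0,v_1,v_2],
  ∂[v_0,v_1,v_2,v_4] = [v_1,v_2,v_4] − [v_0,v_2,v_4] + [v_0,v_1,v_4] − [v_0,v_1,v_2].
The resulting 10×5 matrix has rank 4, and its Smith normal form has invariant factors (1,1,1,1).

Computing H_k = (kernel of ∂_k) / (image of ∂_{k+1}):

  H_0: rank C_0 − rank ∂_1 = 5 − 4 = 1, and the invariant factors of ∂_1 are all 1, so H_0 = Z.
  H_1: rank ker ∂_1 − rank ∂_2 = (10 − 4) − 6 = 0, and the invariant factors of ∂_2 are all 1, so H_1 = 0.
  H_2: rank ker ∂_2 − rank ∂_3 = (10 − 6) − 4 = 0, and the invariant factors of ∂_3 are all 1, so H_2 = 0.
  H_3: rank ker ∂_3 − rank ∂_4 = (5 − 4) − 0 = 1, and there is no ∂_4, so H_3 = Z.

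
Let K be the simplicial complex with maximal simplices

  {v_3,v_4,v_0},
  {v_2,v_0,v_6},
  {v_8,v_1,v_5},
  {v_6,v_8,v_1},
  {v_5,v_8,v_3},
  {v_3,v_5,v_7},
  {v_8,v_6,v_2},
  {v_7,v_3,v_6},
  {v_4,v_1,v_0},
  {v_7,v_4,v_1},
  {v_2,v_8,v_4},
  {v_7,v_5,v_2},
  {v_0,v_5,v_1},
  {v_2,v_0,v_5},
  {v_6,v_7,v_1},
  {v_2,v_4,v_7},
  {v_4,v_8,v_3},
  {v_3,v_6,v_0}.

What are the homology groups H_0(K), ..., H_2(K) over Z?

H_0 = Z,  H_1 = Z^2,  H_2 = Z.

We work with the vertex ordering v_0 < v_1 < v_2 < v_3 < v_4 < v_5 < v_6 < v_7 < v_8. The simplices of K, each written with vertices in increasing order, are:

  0-simplices (9): [v_0], [v_1], [v_2], [v_3], [v_4], [v_5], [v_6], [v_7], [v_8]
  1-simplices (27): (27 of them)
  2-simplices (18): (18 of them)

Hence C_0 ≅ Z^9, C_1 ≅ Z^27, C_2 ≅ Z^18.

∂_1: C_1 → C_0 is given by ∂[p,q] = [q] − [p].
The resulting 9×27 matrix has rank 8, and its Smith normal form has invariant factors (1,1,1,1,1,1,1,1).

Boundary ∂_2: C_2 → C_1 maps a triangle to the signed sum of its edges. For instance
  ∂[v_0,v_3,v_4] = [v_3,v_4] − [v_0,v_4] + [v_0,v_3],
  ∂[v_1,v_6,v_7] = [v_6,v_7] − [v_1,v_7] + [v_1,v_6].
The 27×18 boundary matrix has rank 17 and Smith normal form diag(1,1,1,1,1,1,1,1,1,1,1,1,1,1,1,1,1).

Computing H_k = (kernel of ∂_k) / (image of ∂_{k+1}):

  H_0: rank C_0 − rank ∂_1 = 9 − 8 = 1, and the invariant factors of ∂_1 are all 1, so H_0 ≅ Z.
  H_1: rank ker ∂_1 − rank ∂_2 = (27 − 8) − 17 = 2, and the invariant factors of ∂_2 are all 1, so H_1 ≅ Z^2.
  H_2: rank ker ∂_2 − rank ∂_3 = (18 − 17) − 0 = 1, and there is no ∂_3, so H_2 ≅ Z.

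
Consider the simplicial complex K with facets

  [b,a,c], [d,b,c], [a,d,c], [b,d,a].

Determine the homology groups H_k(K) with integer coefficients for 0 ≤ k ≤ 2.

H_0 ≅ Z,  H_1 = 0,  H_2 ≅ Z.

Order the vertices as a < b < c < d. Listing each simplex with vertices in this order, K has dimension 2 with simplices:

  0-simplices (4): a, b, c, d
  1-simplices (6): ab, ac, ad, bc, bd, cd
  2-simplices (4): abc, abd, acd, bcd

giving chain groups C_0 ≅ Z^4, C_1 ≅ Z^6, C_2 ≅ Z^4.

Boundary ∂_1: C_1 → C_0 sends each edge [p,q] (with p < q) to q − p.
This gives a 4×6 integer matrix of rank 3; reducing to Smith normal form yields diagonal entries (1,1,1).

The boundary map ∂_2: C_2 → C_1 sends each 2-simplex [p,q,r] to [q,r] − [p,r] + [p,q]. For instance
  ∂abd = bd − ad + ab,
  ∂bcd = cd − bd + bc.
As a 6×4 matrix over Z this has rank 3, with invariant factors (1,1,1).

From H_k ≅ ker(∂_k) / im(∂_{k+1}) we obtain:

  H_0: rank C_0 − rank ∂_1 = 4 − 3 = 1, and the invariant factors of ∂_1 are all 1, so H_0 ≅ Z.
  H_1: rank ker ∂_1 − rank ∂_2 = (6 − 3) − 3 = 0, and the invariant factors of ∂_2 are all 1, so H_1 ≅ 0.
  H_2: rank ker ∂_2 − rank ∂_3 = (4 − 3) − 0 = 1, and there is no ∂_3, so H_2 ≅ Z.

As a check, the Euler characteristic is 4 − 6 + 4 = 2, which agrees with 1 − 0 + 1 = 2.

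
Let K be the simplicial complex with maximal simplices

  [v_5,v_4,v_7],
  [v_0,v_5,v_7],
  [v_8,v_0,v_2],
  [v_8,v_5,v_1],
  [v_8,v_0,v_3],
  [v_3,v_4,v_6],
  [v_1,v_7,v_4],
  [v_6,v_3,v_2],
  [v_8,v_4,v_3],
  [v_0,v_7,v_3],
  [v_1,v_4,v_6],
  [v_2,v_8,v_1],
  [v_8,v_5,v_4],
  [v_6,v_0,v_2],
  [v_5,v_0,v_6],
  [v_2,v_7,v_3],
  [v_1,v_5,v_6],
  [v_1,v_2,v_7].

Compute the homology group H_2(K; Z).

K has 9 vertices, 27 edges, 18 triangles.
rank ∂_2 = 18, rank ∂_3 = 0 ⇒ b_2 = 18 − 18 − 0 = 0. So H_2 ≅ 0.

H_2 ≅ 0.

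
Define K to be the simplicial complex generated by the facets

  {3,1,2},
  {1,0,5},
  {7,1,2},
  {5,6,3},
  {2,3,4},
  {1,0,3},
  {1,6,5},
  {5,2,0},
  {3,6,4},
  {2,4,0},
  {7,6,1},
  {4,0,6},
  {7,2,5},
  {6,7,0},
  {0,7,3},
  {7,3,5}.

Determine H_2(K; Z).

Order the vertices as 0 < 1 < 2 < 3 < 4 < 5 < 6 < 7. Listing each simplex with vertices in this order, K has dimension 2 with simplices:

  0-simplices (8): [0], [1], [2], [3], [4], [5], [6], [7]
  1-simplices (24): (24 of them)
  2-simplices (16): [0,1,3], [0,1,5], [0,2,4], [0,2,5], [0,3,7], [0,4,6], [0,6,7], [1,2,3], [1,2,7], [1,5,6], [1,6,7], [2,3,4], [2,5,7], [3,4,6], [3,5,6], [3,5,7]

Hence C_0 ≅ Z^8, C_1 ≅ Z^24, C_2 ≅ Z^16.

∂_1: C_1 → C_0 maps an edge to its endpoints' difference, ∂[p,q] = q − p.
The 8×24 boundary matrix has rank 7 and Smith normal form diag(1,1,1,1,1,1,1).

Boundary ∂_2: C_2 → C_1 sends each 2-simplex [p,q,r] to [q,r] − [p,r] + [p,q]. For instance
  ∂[1,2,3] = [2,3] − [1,3] + [1,2],
  ∂[0,1,5] = [1,5] − [0,5] + [0,1].
As a 24×16 matrix over Z this has rank 15, with invariant factors (1,1,1,1,1,1,1,1,1,1,1,1,1,1,1).

From H_k ≅ ker(∂_k) / im(∂_{k+1}) we obtain:

  H_2: rank ker ∂_2 − rank ∂_3 = (16 − 15) − 0 = 1, and there is no ∂_3, so H_2 = Z.

(K is a triangulation of the torus T^2.)

H_2 ≅ Z.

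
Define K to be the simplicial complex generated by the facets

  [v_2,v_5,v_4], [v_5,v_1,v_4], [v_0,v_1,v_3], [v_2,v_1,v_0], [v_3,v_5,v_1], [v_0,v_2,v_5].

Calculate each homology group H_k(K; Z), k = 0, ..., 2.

We work with the vertex ordering v_0 < v_1 < v_2 < v_3 < v_4 < v_5. The simplices of K, each written with vertices in increasing order, are:

  0-simplices (6): [v_0], [v_1], [v_2], [v_3], [v_4], [v_5]
  1-simplices (12): [v_0,v_1], [v_0,v_2], [v_0,v_3], [v_0,v_5], [v_1,v_2], [v_1,v_3], [v_1,v_4], [v_1,v_5], [v_2,v_4], [v_2,v_5], [v_3,v_5], [v_4,v_5]
  2-simplices (6): [v_0,v_1,v_2], [v_0,v_1,v_3], [v_0,v_2,v_5], [v_1,v_3,v_5], [v_1,v_4,v_5], [v_2,v_4,v_5]

so the chain groups are C_0 ≅ Z^6, C_1 ≅ Z^12, C_2 ≅ Z^6.

The boundary map ∂_1: C_1 → C_0 sends each edge [p,q] (with p < q) to q − p. For instance
  ∂[v_0,v_5] = [v_5] − [v_0].
The 6×12 boundary matrix has rank 5 and Smith normal form diag(1,1,1,1,1).

The boundary map ∂_2: C_2 → C_1 sends each 2-simplex [p,q,r] to [q,r] − [p,r] + [p,q]. For instance
  ∂[v_0,v_1,v_2] = [v_1,v_2] − [v_0,v_2] + [v_0,v_1],
  ∂[v_0,v_2,v_5] = [v_2,v_5] − [v_0,v_5] + [v_0,v_2].
The 12×6 boundary matrix has rank 6 and Smith normal form diag(1,1,1,1,1,1).

Reading off H_k = ker ∂_k / im ∂_{k+1}:

  H_0: rank C_0 − rank ∂_1 = 6 − 5 = 1, and the invariant factors of ∂_1 are all 1, so H_0 = Z.
  H_1: rank ker ∂_1 − rank ∂_2 = (12 − 5) − 6 = 1, and the invariant factors of ∂_2 are all 1, so H_1 = Z.
  H_2: rank ker ∂_2 − rank ∂_3 = (6 − 6) − 0 = 0, and there is no ∂_3, so H_2 = 0.

As a check, the Euler characteristic is 6 − 12 + 6 = 0, which agrees with 1 − 1 + 0 = 0.
(K is a triangulation of the cylinder S^1 x I.)

H_0 = Z,  H_1 = Z,  H_2 = 0.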